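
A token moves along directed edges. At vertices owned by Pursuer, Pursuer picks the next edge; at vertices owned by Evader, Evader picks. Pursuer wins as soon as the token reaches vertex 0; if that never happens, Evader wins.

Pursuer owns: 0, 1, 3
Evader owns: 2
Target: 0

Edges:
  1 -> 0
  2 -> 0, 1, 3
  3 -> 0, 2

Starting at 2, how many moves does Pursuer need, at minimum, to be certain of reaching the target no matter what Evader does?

A0 = {0}
A1: add {1, 3} — 1 (Pursuer) has 1→0; 3 (Pursuer) has 3→0.
A2: add {2} — 2 (Evader): all of {0, 1, 3} already in.
A2 = all vertices. Fixed point.
2 enters the attractor at level 2, so Pursuer can force the target in 2 moves from there.

2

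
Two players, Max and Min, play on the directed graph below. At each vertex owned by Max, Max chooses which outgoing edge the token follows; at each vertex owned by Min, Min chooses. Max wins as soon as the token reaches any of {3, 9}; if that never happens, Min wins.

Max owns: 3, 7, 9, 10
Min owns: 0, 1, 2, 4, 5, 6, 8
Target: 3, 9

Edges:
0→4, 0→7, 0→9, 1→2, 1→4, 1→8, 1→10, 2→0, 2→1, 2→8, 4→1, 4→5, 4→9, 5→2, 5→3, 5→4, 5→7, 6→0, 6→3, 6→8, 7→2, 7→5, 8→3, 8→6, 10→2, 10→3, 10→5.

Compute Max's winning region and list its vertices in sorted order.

3, 9, 10

A0 = {3, 9}
A1: add {10} — 10 (Max) has 10→3.
A2 = A1; e.g. 0 (Min) can still go to 4. Fixed point.
Max's winning region = {3, 9, 10}.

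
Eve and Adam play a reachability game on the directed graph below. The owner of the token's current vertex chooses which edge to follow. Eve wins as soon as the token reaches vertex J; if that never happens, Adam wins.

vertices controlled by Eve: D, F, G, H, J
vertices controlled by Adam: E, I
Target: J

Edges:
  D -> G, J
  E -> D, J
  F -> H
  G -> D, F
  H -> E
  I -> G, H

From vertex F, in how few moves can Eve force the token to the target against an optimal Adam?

4

A0 = {J}
A1: add {D} — D (Eve) has D→J.
A2: add {E, G} — E (Adam): all of {D, J} already in; G (Eve) has G→D.
A3: add {H} — H (Eve) has H→E.
A4: add {F, I} — F (Eve) has F→H; I (Adam): all of {G, H} already in.
A4 = all vertices. Fixed point.
F enters the attractor at level 4, so Eve can force the target in 4 moves from there.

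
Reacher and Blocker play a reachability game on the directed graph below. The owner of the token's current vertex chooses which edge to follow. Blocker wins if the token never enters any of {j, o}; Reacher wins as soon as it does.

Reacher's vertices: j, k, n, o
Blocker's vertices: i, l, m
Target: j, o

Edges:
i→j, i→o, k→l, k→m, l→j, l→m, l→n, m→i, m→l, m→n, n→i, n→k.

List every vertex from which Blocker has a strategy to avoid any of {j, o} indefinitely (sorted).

k, l, m

A0 = {j, o}
A1: add {i} — i (Blocker): all of {j, o} already in.
A2: add {n} — n (Reacher) has n→i.
A3 = A2; e.g. k (Reacher) has no edge into A2. Fixed point.
Reacher's attractor = {i, j, n, o}; Blocker avoids the target exactly from the complement.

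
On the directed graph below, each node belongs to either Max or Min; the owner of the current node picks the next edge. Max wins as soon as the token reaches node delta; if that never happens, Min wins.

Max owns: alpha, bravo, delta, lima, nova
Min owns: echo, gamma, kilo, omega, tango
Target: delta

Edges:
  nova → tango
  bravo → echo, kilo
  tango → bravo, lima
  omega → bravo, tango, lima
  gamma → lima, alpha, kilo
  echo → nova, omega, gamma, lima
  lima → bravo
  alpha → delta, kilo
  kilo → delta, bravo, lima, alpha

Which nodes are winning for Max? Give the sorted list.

A0 = {delta}
A1: add {alpha} — alpha (Max) has alpha→delta.
A2 = A1; e.g. nova (Max) has no edge into A1. Fixed point.
Max's winning region = {alpha, delta}.

alpha, delta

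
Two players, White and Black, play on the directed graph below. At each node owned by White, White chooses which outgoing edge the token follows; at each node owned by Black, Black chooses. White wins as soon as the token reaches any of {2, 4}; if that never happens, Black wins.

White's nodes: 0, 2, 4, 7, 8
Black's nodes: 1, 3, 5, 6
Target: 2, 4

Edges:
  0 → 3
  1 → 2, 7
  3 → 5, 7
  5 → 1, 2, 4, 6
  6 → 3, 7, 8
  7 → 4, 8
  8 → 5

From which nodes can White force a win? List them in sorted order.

A0 = {2, 4}
A1: add {7} — 7 (White) has 7→4.
A2: add {1} — 1 (Black): all of {2, 7} already in.
A3 = A2; e.g. 0 (White) has no edge into A2. Fixed point.
White's winning region = {1, 2, 4, 7}.

1, 2, 4, 7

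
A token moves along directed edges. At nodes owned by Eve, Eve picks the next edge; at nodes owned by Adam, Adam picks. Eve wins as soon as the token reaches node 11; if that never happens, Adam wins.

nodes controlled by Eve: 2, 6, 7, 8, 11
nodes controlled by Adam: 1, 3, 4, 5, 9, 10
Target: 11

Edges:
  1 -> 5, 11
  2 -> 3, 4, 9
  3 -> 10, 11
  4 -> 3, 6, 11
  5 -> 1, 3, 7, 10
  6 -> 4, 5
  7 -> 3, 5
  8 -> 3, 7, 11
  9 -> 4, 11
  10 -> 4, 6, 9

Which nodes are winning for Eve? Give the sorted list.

A0 = {11}
A1: add {8} — 8 (Eve) has 8→11.
A2 = A1; e.g. 1 (Adam) can still go to 5. Fixed point.
Eve's winning region = {8, 11}.

8, 11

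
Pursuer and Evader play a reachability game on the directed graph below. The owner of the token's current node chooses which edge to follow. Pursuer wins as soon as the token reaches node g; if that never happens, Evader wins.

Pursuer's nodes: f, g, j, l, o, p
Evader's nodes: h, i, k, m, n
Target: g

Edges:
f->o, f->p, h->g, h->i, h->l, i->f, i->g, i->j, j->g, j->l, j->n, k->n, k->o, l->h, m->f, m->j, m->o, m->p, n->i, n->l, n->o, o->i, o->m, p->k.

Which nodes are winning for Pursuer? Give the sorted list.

A0 = {g}
A1: add {j} — j (Pursuer) has j→g.
A2 = A1; e.g. f (Pursuer) has no edge into A1. Fixed point.
Pursuer's winning region = {g, j}.

g, j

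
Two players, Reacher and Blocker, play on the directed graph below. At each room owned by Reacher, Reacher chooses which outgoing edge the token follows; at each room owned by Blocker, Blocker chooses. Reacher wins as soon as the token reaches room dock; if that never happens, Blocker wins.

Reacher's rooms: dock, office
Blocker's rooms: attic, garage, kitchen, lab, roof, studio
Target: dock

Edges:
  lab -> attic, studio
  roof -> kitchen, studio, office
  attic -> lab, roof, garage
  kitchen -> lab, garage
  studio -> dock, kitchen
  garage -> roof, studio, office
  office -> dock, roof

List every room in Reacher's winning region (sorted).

dock, office

A0 = {dock}
A1: add {office} — office (Reacher) has office→dock.
A2 = A1; e.g. lab (Blocker) can still go to attic. Fixed point.
Reacher's winning region = {dock, office}.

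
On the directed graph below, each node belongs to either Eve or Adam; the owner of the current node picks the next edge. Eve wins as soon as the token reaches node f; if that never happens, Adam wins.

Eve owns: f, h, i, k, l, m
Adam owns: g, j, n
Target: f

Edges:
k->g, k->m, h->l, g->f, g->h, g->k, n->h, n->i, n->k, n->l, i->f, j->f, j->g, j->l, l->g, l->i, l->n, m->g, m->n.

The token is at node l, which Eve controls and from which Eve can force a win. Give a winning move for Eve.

i

A0 = {f}
A1: add {i} — i (Eve) has i→f.
A2: add {l} — l (Eve) has l→i.
A3: add {h} — h (Eve) has h→l.
A4 = A3; e.g. g (Adam) can still go to k. Fixed point.
From l, successor i is in the attractor (rank 1); the other successors g, n are not.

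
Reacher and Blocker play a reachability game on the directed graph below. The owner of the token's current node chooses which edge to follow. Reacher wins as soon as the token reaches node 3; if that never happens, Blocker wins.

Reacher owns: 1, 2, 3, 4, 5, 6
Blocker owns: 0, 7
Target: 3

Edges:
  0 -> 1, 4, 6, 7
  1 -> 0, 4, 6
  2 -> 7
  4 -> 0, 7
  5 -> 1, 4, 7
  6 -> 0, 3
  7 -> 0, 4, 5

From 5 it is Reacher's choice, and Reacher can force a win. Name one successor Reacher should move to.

1

A0 = {3}
A1: add {6} — 6 (Reacher) has 6→3.
A2: add {1} — 1 (Reacher) has 1→6.
A3: add {5} — 5 (Reacher) has 5→1.
A4 = A3; e.g. 0 (Blocker) can still go to 4. Fixed point.
From 5, successor 1 is in the attractor (rank 2); the other successors 4, 7 are not.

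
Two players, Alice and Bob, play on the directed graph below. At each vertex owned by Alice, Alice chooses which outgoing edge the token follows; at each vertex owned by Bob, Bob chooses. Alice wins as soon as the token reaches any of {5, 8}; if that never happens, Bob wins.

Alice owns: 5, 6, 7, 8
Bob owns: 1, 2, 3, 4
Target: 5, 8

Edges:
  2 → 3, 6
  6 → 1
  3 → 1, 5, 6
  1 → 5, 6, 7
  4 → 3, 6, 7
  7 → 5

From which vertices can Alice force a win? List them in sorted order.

5, 7, 8

A0 = {5, 8}
A1: add {7} — 7 (Alice) has 7→5.
A2 = A1; e.g. 1 (Bob) can still go to 6. Fixed point.
Alice's winning region = {5, 7, 8}.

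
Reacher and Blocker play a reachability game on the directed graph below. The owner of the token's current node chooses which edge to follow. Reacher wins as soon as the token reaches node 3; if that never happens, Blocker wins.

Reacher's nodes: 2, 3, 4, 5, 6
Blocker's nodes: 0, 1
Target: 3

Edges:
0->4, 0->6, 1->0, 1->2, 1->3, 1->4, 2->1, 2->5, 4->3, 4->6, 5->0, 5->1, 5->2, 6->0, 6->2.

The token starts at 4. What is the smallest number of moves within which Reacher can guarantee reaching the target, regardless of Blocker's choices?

A0 = {3}
A1: add {4} — 4 (Reacher) has 4→3.
A2 = A1; e.g. 0 (Blocker) can still go to 6. Fixed point.
4 enters the attractor at level 1, so Reacher can force the target in 1 move from there.

1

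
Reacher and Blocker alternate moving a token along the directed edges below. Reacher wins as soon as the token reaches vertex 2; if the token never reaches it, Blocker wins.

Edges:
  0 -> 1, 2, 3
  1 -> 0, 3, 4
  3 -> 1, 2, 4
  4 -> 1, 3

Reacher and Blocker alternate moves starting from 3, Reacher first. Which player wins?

Reacher

Track states (vertex, player-to-move).
A0 = {(2,Reacher), (2,Blocker)}
A1: add {(0,Reacher), (3,Reacher)}.
(3,Reacher) ∈ A1 ⇒ Reacher forces the target.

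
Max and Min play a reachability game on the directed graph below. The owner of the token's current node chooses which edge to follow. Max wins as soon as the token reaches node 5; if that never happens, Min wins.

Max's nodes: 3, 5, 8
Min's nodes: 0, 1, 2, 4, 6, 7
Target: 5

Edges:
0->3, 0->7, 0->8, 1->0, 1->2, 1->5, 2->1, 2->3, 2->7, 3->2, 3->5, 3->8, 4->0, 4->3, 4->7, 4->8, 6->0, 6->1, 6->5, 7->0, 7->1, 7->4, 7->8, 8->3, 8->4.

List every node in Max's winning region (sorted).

A0 = {5}
A1: add {3} — 3 (Max) has 3→5.
A2: add {8} — 8 (Max) has 8→3.
A3 = A2; e.g. 0 (Min) can still go to 7. Fixed point.
Max's winning region = {3, 5, 8}.

3, 5, 8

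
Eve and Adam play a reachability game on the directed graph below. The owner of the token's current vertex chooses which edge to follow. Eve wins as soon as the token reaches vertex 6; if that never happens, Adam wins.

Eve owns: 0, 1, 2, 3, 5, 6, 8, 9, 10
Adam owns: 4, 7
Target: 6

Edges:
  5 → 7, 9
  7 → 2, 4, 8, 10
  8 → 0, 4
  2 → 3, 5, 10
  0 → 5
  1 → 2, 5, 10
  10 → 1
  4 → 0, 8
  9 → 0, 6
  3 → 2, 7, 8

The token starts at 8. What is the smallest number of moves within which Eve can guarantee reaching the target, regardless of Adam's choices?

4

A0 = {6}
A1: add {9} — 9 (Eve) has 9→6.
A2: add {5} — 5 (Eve) has 5→9.
A3: add {0, 1, 2} — 0 (Eve) has 0→5; 1 (Eve) has 1→5; 2 (Eve) has 2→5.
A4: add {3, 8, 10} — 3 (Eve) has 3→2; 8 (Eve) has 8→0; 10 (Eve) has 10→1.
8 enters the attractor at level 4, so Eve can force the target in 4 moves from there.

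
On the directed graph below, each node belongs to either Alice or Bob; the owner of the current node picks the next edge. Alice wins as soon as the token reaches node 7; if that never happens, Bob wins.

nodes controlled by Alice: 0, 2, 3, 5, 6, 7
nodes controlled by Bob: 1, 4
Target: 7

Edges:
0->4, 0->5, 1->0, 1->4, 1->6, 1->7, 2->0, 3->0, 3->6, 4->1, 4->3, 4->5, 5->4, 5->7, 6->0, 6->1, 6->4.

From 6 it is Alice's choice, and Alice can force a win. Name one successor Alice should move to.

0

A0 = {7}
A1: add {5} — 5 (Alice) has 5→7.
A2: add {0} — 0 (Alice) has 0→5.
A3: add {2, 3, 6} — 2 (Alice) has 2→0; 3 (Alice) has 3→0; 6 (Alice) has 6→0.
A4 = A3; e.g. 1 (Bob) can still go to 4. Fixed point.
From 6, successor 0 is in the attractor (rank 2); the other successors 1, 4 are not.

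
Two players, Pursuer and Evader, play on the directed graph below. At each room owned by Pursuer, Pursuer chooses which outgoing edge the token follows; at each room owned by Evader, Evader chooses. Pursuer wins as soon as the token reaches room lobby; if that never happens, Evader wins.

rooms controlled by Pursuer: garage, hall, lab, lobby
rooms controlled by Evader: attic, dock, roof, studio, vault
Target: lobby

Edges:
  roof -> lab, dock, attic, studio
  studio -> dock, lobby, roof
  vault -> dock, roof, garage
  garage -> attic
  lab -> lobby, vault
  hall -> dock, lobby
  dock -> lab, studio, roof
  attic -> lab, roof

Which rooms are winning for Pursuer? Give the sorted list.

A0 = {lobby}
A1: add {hall, lab} — lab (Pursuer) has lab→lobby; hall (Pursuer) has hall→lobby.
A2 = A1; e.g. dock (Evader) can still go to studio. Fixed point.
Pursuer's winning region = {hall, lab, lobby}.

hall, lab, lobby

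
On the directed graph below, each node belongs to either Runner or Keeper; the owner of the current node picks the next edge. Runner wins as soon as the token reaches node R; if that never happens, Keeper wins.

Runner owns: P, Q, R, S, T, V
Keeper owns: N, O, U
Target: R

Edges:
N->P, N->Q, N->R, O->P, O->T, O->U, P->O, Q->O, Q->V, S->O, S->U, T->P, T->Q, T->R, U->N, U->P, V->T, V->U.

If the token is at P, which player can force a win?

Keeper

A0 = {R}
A1: add {T} — T (Runner) has T→R.
A2: add {V} — V (Runner) has V→T.
A3: add {Q} — Q (Runner) has Q→V.
A4 = A3; e.g. N (Keeper) can still go to P. Fixed point.
P never enters the attractor, so Keeper can avoid the target forever.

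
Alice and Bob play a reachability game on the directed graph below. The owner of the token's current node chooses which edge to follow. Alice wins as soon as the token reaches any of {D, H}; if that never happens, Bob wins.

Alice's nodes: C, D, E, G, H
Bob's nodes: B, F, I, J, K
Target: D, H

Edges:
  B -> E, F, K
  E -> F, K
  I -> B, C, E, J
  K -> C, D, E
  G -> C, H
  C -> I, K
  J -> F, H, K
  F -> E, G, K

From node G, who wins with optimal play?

Alice

A0 = {D, H}
A1: add {G} — G (Alice) has G→H.
A2 = A1; e.g. B (Bob) can still go to E. Fixed point.
G ∈ A1, so Alice can force the target.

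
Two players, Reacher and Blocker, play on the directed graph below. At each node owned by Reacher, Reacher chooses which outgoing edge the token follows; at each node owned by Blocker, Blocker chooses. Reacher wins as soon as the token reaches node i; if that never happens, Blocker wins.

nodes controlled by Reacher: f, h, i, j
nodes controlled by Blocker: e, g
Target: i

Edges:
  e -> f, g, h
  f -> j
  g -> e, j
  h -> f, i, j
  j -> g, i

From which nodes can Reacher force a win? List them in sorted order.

f, h, i, j

A0 = {i}
A1: add {h, j} — h (Reacher) has h→i; j (Reacher) has j→i.
A2: add {f} — f (Reacher) has f→j.
A3 = A2; e.g. e (Blocker) can still go to g. Fixed point.
Reacher's winning region = {f, h, i, j}.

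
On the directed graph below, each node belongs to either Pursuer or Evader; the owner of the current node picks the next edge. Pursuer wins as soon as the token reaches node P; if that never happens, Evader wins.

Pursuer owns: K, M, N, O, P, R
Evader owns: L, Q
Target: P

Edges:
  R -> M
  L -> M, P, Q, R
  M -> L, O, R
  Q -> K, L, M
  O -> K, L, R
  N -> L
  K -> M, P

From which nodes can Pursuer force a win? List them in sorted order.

A0 = {P}
A1: add {K} — K (Pursuer) has K→P.
A2: add {O} — O (Pursuer) has O→K.
A3: add {M} — M (Pursuer) has M→O.
A4: add {R} — R (Pursuer) has R→M.
A5 = A4; e.g. L (Evader) can still go to Q. Fixed point.
Pursuer's winning region = {K, M, O, P, R}.

K, M, O, P, R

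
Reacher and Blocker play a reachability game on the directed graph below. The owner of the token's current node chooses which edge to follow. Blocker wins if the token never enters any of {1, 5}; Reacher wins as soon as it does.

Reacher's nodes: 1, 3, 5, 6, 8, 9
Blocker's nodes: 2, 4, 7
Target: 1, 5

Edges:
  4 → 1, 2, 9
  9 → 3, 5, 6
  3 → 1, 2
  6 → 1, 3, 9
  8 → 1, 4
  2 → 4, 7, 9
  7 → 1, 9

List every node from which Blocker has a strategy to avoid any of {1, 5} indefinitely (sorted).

A0 = {1, 5}
A1: add {3, 6, 8, 9} — 3 (Reacher) has 3→1; 6 (Reacher) has 6→1; 8 (Reacher) has 8→1; 9 (Reacher) has 9→5.
A2: add {7} — 7 (Blocker): all of {1, 9} already in.
A3 = A2; e.g. 2 (Blocker) can still go to 4. Fixed point.
Reacher's attractor = {1, 3, 5, 6, 7, 8, 9}; Blocker avoids the target exactly from the complement.

2, 4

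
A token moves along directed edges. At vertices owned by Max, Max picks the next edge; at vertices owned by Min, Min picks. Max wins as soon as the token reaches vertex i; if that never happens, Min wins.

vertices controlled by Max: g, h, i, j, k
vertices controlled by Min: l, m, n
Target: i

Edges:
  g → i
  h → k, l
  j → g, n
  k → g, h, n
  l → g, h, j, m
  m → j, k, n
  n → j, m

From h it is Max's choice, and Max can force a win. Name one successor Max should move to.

k

A0 = {i}
A1: add {g} — g (Max) has g→i.
A2: add {j, k} — j (Max) has j→g; k (Max) has k→g.
A3: add {h} — h (Max) has h→k.
A4 = A3; e.g. l (Min) can still go to m. Fixed point.
From h, successor k is in the attractor (rank 2); the other successor l is not.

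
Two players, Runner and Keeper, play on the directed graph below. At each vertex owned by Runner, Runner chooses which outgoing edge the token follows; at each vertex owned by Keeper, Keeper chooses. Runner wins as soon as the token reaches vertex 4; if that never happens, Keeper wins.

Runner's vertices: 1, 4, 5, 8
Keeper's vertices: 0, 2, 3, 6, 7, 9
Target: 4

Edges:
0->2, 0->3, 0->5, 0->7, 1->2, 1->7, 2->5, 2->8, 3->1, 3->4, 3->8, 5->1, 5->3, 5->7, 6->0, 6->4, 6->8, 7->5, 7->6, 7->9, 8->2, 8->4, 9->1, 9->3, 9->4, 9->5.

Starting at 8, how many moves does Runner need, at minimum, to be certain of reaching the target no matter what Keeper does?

1

A0 = {4}
A1: add {8} — 8 (Runner) has 8→4.
A2 = A1; e.g. 0 (Keeper) can still go to 2. Fixed point.
8 enters the attractor at level 1, so Runner can force the target in 1 move from there.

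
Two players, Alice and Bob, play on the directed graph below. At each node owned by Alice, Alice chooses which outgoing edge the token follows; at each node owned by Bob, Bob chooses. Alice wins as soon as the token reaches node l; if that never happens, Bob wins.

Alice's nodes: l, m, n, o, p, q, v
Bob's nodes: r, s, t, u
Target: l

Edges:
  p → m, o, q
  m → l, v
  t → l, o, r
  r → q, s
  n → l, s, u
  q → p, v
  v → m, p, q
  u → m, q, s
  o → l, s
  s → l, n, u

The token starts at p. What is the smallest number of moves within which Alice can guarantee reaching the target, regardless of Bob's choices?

A0 = {l}
A1: add {m, n, o} — m (Alice) has m→l; n (Alice) has n→l; o (Alice) has o→l.
A2: add {p, v} — p (Alice) has p→m; v (Alice) has v→m.
p enters the attractor at level 2, so Alice can force the target in 2 moves from there.

2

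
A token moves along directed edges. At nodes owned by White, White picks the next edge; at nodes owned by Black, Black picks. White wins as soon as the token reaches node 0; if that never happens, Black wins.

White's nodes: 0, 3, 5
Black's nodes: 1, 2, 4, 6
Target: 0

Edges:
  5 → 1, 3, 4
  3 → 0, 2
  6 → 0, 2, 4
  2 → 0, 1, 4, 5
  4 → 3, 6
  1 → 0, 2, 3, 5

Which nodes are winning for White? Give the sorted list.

A0 = {0}
A1: add {3} — 3 (White) has 3→0.
A2: add {5} — 5 (White) has 5→3.
A3 = A2; e.g. 1 (Black) can still go to 2. Fixed point.
White's winning region = {0, 3, 5}.

0, 3, 5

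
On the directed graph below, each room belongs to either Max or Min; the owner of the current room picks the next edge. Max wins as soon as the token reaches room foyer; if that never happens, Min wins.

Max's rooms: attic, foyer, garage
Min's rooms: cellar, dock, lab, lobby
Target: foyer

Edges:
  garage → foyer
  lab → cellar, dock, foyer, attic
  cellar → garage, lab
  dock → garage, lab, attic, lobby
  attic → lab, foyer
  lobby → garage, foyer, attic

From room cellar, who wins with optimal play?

A0 = {foyer}
A1: add {attic, garage} — garage (Max) has garage→foyer; attic (Max) has attic→foyer.
A2: add {lobby} — lobby (Min): all of {garage, foyer, attic} already in.
A3 = A2; e.g. lab (Min) can still go to cellar. Fixed point.
cellar never enters the attractor, so Min can avoid the target forever.

Min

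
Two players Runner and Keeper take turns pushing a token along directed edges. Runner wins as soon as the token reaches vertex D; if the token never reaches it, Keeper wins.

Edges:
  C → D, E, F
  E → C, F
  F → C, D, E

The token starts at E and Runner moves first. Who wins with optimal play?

Keeper

Track states (vertex, player-to-move).
A0 = {(D,Runner), (D,Keeper)}
A1: add {(C,Runner), (F,Runner)}.
A2: add {(E,Keeper)}.
A3 = A2; e.g. (C,Keeper) stays out. (E,Runner) never enters ⇒ Keeper avoids the target.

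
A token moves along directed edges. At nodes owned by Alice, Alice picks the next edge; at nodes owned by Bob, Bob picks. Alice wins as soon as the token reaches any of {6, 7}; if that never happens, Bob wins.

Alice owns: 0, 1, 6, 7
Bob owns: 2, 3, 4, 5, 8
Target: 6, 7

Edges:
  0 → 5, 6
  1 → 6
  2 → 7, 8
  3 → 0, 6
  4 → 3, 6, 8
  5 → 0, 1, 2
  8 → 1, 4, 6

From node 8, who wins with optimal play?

Bob

A0 = {6, 7}
A1: add {0, 1} — 0 (Alice) has 0→6; 1 (Alice) has 1→6.
A2: add {3} — 3 (Bob): all of {0, 6} already in.
A3 = A2; e.g. 2 (Bob) can still go to 8. Fixed point.
8 never enters the attractor, so Bob can avoid the target forever.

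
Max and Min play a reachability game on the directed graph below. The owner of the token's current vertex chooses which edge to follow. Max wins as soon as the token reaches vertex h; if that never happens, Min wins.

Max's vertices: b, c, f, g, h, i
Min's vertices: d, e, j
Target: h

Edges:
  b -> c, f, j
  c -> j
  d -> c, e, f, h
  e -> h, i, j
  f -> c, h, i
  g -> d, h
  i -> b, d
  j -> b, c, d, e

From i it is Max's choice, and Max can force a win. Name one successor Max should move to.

A0 = {h}
A1: add {f, g} — f (Max) has f→h; g (Max) has g→h.
A2: add {b} — b (Max) has b→f.
A3: add {i} — i (Max) has i→b.
A4 = A3; e.g. c (Max) has no edge into A3. Fixed point.
From i, successor b is in the attractor (rank 2); the other successor d is not.

b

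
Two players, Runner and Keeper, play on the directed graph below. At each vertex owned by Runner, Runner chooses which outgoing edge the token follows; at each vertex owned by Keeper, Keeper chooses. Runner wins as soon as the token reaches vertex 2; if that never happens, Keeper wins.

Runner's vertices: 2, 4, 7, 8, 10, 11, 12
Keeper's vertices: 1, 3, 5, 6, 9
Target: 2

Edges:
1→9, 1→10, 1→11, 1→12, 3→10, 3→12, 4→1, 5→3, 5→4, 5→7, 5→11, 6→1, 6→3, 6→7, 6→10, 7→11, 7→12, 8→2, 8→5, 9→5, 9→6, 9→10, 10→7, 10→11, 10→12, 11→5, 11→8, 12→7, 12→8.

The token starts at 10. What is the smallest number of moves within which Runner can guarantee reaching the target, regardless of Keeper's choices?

3

A0 = {2}
A1: add {8} — 8 (Runner) has 8→2.
A2: add {11, 12} — 11 (Runner) has 11→8; 12 (Runner) has 12→8.
A3: add {7, 10} — 7 (Runner) has 7→11; 10 (Runner) has 10→11.
10 enters the attractor at level 3, so Runner can force the target in 3 moves from there.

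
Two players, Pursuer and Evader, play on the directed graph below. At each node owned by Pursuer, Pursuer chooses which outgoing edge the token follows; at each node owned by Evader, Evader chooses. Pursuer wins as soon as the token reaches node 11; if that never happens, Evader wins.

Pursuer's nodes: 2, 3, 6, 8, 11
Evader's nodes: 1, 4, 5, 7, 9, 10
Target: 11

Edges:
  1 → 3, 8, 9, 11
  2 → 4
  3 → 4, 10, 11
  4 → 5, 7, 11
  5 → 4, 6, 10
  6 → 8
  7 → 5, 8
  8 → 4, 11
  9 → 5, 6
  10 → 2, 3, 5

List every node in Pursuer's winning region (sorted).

3, 6, 8, 11

A0 = {11}
A1: add {3, 8} — 3 (Pursuer) has 3→11; 8 (Pursuer) has 8→11.
A2: add {6} — 6 (Pursuer) has 6→8.
A3 = A2; e.g. 1 (Evader) can still go to 9. Fixed point.
Pursuer's winning region = {3, 6, 8, 11}.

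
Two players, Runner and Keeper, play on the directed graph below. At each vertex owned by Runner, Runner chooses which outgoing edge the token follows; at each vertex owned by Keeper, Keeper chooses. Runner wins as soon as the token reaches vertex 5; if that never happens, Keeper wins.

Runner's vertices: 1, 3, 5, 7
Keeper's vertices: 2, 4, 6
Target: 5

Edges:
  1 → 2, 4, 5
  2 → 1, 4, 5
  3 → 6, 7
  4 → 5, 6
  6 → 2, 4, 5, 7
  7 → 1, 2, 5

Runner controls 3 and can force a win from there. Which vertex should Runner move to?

A0 = {5}
A1: add {1, 7} — 1 (Runner) has 1→5; 7 (Runner) has 7→5.
A2: add {3} — 3 (Runner) has 3→7.
A3 = A2; e.g. 2 (Keeper) can still go to 4. Fixed point.
From 3, successor 7 is in the attractor (rank 1); the other successor 6 is not.

7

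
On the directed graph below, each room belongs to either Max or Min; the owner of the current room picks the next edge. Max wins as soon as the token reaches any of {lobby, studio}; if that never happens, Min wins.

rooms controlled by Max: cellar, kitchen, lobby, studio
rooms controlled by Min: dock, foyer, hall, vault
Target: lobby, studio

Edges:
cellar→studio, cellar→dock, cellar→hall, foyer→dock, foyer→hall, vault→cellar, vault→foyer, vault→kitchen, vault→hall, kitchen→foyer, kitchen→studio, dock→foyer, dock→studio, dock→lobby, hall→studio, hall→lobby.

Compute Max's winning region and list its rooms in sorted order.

cellar, hall, kitchen, lobby, studio

A0 = {lobby, studio}
A1: add {cellar, hall, kitchen} — cellar (Max) has cellar→studio; kitchen (Max) has kitchen→studio; hall (Min): all of {studio, lobby} already in.
A2 = A1; e.g. foyer (Min) can still go to dock. Fixed point.
Max's winning region = {cellar, hall, kitchen, lobby, studio}.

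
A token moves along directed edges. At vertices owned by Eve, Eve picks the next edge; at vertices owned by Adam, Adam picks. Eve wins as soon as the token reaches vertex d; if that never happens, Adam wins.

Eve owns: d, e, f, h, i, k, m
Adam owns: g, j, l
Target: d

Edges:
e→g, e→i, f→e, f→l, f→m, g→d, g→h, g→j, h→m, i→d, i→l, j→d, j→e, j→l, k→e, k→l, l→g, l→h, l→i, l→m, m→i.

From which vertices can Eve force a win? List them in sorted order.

A0 = {d}
A1: add {i} — i (Eve) has i→d.
A2: add {e, m} — e (Eve) has e→i; m (Eve) has m→i.
A3: add {f, h, k} — f (Eve) has f→e; h (Eve) has h→m; k (Eve) has k→e.
A4 = A3; e.g. g (Adam) can still go to j. Fixed point.
Eve's winning region = {d, e, f, h, i, k, m}.

d, e, f, h, i, k, m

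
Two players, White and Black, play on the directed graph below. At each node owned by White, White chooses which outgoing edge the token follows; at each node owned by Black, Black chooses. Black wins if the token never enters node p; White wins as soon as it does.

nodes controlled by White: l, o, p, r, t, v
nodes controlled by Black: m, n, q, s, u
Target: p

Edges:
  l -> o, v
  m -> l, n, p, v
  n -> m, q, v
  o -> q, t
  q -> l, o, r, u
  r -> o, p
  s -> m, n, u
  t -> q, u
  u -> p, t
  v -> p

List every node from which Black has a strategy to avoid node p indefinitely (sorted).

m, n, o, q, s, t, u

A0 = {p}
A1: add {r, v} — r (White) has r→p; v (White) has v→p.
A2: add {l} — l (White) has l→v.
A3 = A2; e.g. m (Black) can still go to n. Fixed point.
White's attractor = {l, p, r, v}; Black avoids the target exactly from the complement.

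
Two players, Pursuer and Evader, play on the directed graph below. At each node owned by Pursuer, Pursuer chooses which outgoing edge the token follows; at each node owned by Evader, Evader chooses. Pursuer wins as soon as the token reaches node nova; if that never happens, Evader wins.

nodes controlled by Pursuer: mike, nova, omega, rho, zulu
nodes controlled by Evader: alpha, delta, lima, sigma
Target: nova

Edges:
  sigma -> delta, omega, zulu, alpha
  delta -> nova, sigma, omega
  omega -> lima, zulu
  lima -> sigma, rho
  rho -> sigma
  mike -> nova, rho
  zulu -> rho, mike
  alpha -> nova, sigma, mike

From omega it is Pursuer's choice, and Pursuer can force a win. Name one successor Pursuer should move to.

A0 = {nova}
A1: add {mike} — mike (Pursuer) has mike→nova.
A2: add {zulu} — zulu (Pursuer) has zulu→mike.
A3: add {omega} — omega (Pursuer) has omega→zulu.
A4 = A3; e.g. sigma (Evader) can still go to delta. Fixed point.
From omega, successor zulu is in the attractor (rank 2); the other successor lima is not.

zulu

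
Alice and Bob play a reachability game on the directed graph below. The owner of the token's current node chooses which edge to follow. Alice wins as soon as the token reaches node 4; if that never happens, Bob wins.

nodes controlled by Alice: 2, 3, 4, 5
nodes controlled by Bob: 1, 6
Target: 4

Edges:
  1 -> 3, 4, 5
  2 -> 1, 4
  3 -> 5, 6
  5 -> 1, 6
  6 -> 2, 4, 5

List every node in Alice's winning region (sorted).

A0 = {4}
A1: add {2} — 2 (Alice) has 2→4.
A2 = A1; e.g. 1 (Bob) can still go to 3. Fixed point.
Alice's winning region = {2, 4}.

2, 4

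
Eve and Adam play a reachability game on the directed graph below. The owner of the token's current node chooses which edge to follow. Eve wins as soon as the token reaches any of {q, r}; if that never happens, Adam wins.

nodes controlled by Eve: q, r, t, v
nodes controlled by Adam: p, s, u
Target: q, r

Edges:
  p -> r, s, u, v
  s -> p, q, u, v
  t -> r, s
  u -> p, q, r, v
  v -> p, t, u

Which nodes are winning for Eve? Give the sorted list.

q, r, t, v

A0 = {q, r}
A1: add {t} — t (Eve) has t→r.
A2: add {v} — v (Eve) has v→t.
A3 = A2; e.g. p (Adam) can still go to s. Fixed point.
Eve's winning region = {q, r, t, v}.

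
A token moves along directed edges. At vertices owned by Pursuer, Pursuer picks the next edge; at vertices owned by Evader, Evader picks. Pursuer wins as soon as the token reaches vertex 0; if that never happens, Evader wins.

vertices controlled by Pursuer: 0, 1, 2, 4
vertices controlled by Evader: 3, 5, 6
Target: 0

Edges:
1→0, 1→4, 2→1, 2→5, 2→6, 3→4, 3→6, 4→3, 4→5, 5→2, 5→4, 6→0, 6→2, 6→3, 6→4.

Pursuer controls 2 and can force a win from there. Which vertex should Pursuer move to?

A0 = {0}
A1: add {1} — 1 (Pursuer) has 1→0.
A2: add {2} — 2 (Pursuer) has 2→1.
A3 = A2; e.g. 3 (Evader) can still go to 4. Fixed point.
From 2, successor 1 is in the attractor (rank 1); the other successors 5, 6 are not.

1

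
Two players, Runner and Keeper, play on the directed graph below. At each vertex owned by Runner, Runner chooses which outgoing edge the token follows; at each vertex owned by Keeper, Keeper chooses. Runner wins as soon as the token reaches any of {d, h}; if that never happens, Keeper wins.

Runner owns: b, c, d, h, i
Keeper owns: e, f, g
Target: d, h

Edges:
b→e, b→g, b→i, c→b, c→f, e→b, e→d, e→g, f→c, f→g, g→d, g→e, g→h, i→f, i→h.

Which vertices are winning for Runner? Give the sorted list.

b, c, d, h, i

A0 = {d, h}
A1: add {i} — i (Runner) has i→h.
A2: add {b} — b (Runner) has b→i.
A3: add {c} — c (Runner) has c→b.
A4 = A3; e.g. e (Keeper) can still go to g. Fixed point.
Runner's winning region = {b, c, d, h, i}.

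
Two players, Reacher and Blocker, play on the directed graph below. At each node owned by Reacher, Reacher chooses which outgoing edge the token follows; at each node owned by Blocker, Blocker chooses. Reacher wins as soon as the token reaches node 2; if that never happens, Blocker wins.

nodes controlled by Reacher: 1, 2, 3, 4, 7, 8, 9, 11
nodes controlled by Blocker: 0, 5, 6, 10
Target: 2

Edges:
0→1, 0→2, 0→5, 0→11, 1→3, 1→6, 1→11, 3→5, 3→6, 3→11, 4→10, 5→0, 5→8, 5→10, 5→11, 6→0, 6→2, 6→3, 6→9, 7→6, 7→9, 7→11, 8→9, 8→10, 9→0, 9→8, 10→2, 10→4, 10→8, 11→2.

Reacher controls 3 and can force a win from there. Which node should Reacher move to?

A0 = {2}
A1: add {11} — 11 (Reacher) has 11→2.
A2: add {1, 3, 7} — 1 (Reacher) has 1→11; 3 (Reacher) has 3→11; 7 (Reacher) has 7→11.
A3 = A2; e.g. 0 (Blocker) can still go to 5. Fixed point.
From 3, successor 11 is in the attractor (rank 1); the other successors 5, 6 are not.

11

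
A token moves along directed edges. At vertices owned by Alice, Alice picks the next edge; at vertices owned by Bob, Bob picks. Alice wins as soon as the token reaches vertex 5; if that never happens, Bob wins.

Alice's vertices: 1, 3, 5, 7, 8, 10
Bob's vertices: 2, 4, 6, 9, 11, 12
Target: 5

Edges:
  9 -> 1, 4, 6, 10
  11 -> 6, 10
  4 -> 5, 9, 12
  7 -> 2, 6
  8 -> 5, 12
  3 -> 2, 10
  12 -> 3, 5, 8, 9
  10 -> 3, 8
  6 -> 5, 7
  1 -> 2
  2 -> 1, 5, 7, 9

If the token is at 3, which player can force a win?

Alice

A0 = {5}
A1: add {8} — 8 (Alice) has 8→5.
A2: add {10} — 10 (Alice) has 10→8.
A3: add {3} — 3 (Alice) has 3→10.
A4 = A3; e.g. 1 (Alice) has no edge into A3. Fixed point.
3 ∈ A3, so Alice can force the target.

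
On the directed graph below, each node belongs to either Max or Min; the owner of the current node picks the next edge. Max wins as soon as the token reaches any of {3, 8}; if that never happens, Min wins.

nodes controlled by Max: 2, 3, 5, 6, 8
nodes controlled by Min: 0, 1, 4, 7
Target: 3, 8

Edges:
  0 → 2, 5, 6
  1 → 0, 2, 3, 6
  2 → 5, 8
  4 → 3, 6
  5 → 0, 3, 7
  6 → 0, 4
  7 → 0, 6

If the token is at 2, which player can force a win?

Max

A0 = {3, 8}
A1: add {2, 5} — 2 (Max) has 2→8; 5 (Max) has 5→3.
A2 = A1; e.g. 0 (Min) can still go to 6. Fixed point.
2 ∈ A1, so Max can force the target.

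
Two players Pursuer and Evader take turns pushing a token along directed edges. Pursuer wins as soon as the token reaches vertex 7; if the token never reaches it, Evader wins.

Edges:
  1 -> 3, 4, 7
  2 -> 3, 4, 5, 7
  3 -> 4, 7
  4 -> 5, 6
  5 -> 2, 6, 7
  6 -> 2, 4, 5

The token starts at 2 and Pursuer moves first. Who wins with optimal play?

Track states (vertex, player-to-move).
A0 = {(7,Pursuer), (7,Evader)}
A1: add {(1,Pursuer), (2,Pursuer), (3,Pursuer), (5,Pursuer)}.
(2,Pursuer) ∈ A1 ⇒ Pursuer forces the target.

Pursuer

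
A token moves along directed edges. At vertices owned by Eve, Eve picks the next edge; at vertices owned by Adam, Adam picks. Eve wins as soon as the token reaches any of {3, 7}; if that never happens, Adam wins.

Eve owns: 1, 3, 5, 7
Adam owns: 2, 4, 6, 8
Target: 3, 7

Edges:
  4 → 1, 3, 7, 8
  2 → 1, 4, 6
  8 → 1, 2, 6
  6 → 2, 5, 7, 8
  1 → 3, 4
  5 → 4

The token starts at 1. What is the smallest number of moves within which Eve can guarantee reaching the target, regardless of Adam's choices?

A0 = {3, 7}
A1: add {1} — 1 (Eve) has 1→3.
A2 = A1; e.g. 2 (Adam) can still go to 4. Fixed point.
1 enters the attractor at level 1, so Eve can force the target in 1 move from there.

1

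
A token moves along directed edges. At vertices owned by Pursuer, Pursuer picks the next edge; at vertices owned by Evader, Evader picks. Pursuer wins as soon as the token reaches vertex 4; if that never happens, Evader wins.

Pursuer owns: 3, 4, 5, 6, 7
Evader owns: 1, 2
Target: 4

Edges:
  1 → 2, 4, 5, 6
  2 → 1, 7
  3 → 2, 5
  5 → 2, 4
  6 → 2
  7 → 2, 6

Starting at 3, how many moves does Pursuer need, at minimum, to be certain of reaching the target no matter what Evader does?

2

A0 = {4}
A1: add {5} — 5 (Pursuer) has 5→4.
A2: add {3} — 3 (Pursuer) has 3→5.
A3 = A2; e.g. 1 (Evader) can still go to 2. Fixed point.
3 enters the attractor at level 2, so Pursuer can force the target in 2 moves from there.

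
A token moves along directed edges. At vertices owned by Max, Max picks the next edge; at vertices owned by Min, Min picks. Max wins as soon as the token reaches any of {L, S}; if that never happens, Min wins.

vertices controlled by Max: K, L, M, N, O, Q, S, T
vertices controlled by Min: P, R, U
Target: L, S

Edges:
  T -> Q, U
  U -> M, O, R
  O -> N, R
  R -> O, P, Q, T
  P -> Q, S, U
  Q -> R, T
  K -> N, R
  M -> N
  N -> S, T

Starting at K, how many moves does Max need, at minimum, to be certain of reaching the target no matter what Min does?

2

A0 = {L, S}
A1: add {N} — N (Max) has N→S.
A2: add {K, M, O} — K (Max) has K→N; M (Max) has M→N; O (Max) has O→N.
A3 = A2; e.g. P (Min) can still go to Q. Fixed point.
K enters the attractor at level 2, so Max can force the target in 2 moves from there.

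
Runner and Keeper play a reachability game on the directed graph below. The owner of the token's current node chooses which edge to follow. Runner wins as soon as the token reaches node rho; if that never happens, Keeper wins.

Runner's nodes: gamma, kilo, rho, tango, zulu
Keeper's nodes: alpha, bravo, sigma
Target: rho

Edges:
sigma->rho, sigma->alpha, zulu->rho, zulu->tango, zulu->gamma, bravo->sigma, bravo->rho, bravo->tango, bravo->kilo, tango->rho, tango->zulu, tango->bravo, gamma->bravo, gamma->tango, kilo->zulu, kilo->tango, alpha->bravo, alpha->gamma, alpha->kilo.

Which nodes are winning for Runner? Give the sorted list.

gamma, kilo, rho, tango, zulu

A0 = {rho}
A1: add {tango, zulu} — zulu (Runner) has zulu→rho; tango (Runner) has tango→rho.
A2: add {gamma, kilo} — gamma (Runner) has gamma→tango; kilo (Runner) has kilo→zulu.
A3 = A2; e.g. sigma (Keeper) can still go to alpha. Fixed point.
Runner's winning region = {gamma, kilo, rho, tango, zulu}.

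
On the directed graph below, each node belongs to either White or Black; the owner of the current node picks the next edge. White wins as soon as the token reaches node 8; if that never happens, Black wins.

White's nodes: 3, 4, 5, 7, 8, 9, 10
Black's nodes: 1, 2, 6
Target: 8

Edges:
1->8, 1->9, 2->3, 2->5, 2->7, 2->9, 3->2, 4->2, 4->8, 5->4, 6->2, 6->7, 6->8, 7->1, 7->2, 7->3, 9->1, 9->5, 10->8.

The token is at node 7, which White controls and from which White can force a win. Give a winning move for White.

A0 = {8}
A1: add {4, 10} — 4 (White) has 4→8; 10 (White) has 10→8.
A2: add {5} — 5 (White) has 5→4.
A3: add {9} — 9 (White) has 9→5.
A4: add {1} — 1 (Black): all of {8, 9} already in.
A5: add {7} — 7 (White) has 7→1.
A6 = A5; e.g. 2 (Black) can still go to 3. Fixed point.
From 7, successor 1 is in the attractor (rank 4); the other successors 2, 3 are not.

1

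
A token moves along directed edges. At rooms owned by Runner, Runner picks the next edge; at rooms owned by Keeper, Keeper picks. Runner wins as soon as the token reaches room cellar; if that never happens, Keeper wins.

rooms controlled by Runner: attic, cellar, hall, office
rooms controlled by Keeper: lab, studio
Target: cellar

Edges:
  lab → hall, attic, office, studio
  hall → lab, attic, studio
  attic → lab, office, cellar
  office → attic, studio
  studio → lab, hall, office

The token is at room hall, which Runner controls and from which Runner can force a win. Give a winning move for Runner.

attic

A0 = {cellar}
A1: add {attic} — attic (Runner) has attic→cellar.
A2: add {hall, office} — hall (Runner) has hall→attic; office (Runner) has office→attic.
A3 = A2; e.g. lab (Keeper) can still go to studio. Fixed point.
From hall, successor attic is in the attractor (rank 1); the other successors lab, studio are not.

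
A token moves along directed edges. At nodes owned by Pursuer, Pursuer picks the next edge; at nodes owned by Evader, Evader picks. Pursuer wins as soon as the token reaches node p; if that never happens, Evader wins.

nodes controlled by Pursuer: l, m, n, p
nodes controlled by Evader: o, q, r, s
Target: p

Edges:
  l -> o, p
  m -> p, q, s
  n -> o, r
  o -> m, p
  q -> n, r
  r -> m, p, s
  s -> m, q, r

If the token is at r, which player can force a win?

A0 = {p}
A1: add {l, m} — l (Pursuer) has l→p; m (Pursuer) has m→p.
A2: add {o} — o (Evader): all of {m, p} already in.
A3: add {n} — n (Pursuer) has n→o.
A4 = A3; e.g. q (Evader) can still go to r. Fixed point.
r never enters the attractor, so Evader can avoid the target forever.

Evader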